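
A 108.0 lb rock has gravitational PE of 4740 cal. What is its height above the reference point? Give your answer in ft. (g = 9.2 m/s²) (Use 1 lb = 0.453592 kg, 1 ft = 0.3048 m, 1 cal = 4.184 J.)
Convert to SI: m = 48.9879 kg, PE = 19832.2 J
h = PE/(mg) = 19832.2/(48.9879·9.2) = 44.0041 m = 144.4 ft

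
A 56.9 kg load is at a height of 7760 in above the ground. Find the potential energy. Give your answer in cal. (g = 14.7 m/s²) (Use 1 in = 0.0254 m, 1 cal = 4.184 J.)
Convert to SI: m = 56.9 kg, h = 197.104 m
PE = mgh = (56.9)(14.7)(197.104) = 164864 J = 39400 cal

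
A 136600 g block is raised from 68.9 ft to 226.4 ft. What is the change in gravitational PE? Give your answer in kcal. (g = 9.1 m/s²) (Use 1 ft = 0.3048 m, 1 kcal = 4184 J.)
Convert to SI: m = 136.6 kg, Δh = 48.006 m
ΔPE = mgΔh = (136.6)(9.1)(48.006) = 59674.3 J = 14.26 kcal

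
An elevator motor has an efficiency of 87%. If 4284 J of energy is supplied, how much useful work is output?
W_out = η·W_in = 0.87·4284 = 3727.08 J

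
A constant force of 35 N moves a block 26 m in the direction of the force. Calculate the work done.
W = F·d = (35)(26) = 910.0 J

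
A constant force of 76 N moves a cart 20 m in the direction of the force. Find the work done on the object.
W = F·d = (76)(20) = 1520 J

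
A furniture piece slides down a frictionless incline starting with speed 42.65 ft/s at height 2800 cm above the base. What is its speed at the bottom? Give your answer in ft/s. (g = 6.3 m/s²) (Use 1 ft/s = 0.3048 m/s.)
Convert to SI: v₀ = 12.9997 m/s, h = 28.0 m
½mv₀² + mgh = ½mv² ⇒ v = √(v₀² + 2gh) = √(12.9997² + 2·6.3·28.0) = 22.8428 m/s = 74.94 ft/s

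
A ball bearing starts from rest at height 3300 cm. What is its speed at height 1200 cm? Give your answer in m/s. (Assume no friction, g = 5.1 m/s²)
Convert to SI: h₁−h₂ = 21.0 m
mgh₁ = mgh₂ + ½mv² ⇒ v = √(2g(h₁−h₂)) = √(2·5.1·21.0) = 14.64 m/s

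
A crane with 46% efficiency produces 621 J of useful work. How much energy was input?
W_in = W_out/η = 621/0.46 = 1350 J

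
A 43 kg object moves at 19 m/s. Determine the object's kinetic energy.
KE = ½mv² = ½(43)(19)² = 7761.5 J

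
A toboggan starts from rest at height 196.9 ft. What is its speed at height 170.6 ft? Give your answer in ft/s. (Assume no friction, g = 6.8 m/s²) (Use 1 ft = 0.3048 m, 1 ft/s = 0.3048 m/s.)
Convert to SI: h₁−h₂ = 8.01624 m
mgh₁ = mgh₂ + ½mv² ⇒ v = √(2g(h₁−h₂)) = √(2·6.8·8.01624) = 10.4413 m/s = 34.26 ft/s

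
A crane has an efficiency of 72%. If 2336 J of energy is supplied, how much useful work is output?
W_out = η·W_in = 0.72·2336 = 1681.92 J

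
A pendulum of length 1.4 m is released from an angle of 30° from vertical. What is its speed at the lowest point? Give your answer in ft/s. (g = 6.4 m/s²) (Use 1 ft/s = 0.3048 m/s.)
h = L(1 − cosθ) = 1.4(1 − cos30°) = 0.187564 m
v = √(2gh) = √(2·6.4·0.187564) = 1.54946 m/s = 5.084 ft/s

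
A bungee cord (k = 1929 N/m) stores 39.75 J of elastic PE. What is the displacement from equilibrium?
x = √(2·PE/k) = √(2·39.75/1929) = 0.203 m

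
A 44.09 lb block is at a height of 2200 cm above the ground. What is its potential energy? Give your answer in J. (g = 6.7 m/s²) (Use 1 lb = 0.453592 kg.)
Convert to SI: m = 19.9989 kg, h = 22.0 m
PE = mgh = (19.9989)(6.7)(22.0) = 2948 J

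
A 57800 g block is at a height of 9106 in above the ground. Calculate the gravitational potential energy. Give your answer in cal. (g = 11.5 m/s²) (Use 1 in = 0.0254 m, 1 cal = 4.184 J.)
Convert to SI: m = 57.8 kg, h = 231.292 m
PE = mgh = (57.8)(11.5)(231.292) = 153740 J = 36740 cal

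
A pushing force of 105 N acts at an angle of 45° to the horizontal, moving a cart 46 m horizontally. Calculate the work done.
W = F·d·cosθ = (105)(46)cos(45°) = 3415 J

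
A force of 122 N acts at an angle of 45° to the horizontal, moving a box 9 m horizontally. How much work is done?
W = F·d·cosθ = (122)(9)cos(45°) = 776.4 J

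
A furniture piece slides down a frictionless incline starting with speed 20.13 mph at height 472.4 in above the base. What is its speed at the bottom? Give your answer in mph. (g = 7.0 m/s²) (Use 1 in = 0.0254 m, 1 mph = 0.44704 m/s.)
Convert to SI: v₀ = 8.99892 m/s, h = 11.999 m
½mv₀² + mgh = ½mv² ⇒ v = √(v₀² + 2gh) = √(8.99892² + 2·7.0·11.999) = 15.7787 m/s = 35.3 mph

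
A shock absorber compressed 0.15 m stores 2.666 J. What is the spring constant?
k = 2·PE/x² = 2·2.666/(0.15)² = 237.0 N/m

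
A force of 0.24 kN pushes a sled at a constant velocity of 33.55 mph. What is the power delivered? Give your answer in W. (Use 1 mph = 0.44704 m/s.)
Convert to SI: F = 240.0 N, v = 14.9982 m/s
P = Fv = (240.0)(14.9982) = 3600 W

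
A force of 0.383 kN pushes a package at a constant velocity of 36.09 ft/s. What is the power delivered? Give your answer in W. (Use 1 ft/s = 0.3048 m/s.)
Convert to SI: F = 383.0 N, v = 11.0002 m/s
P = Fv = (383.0)(11.0002) = 4213 W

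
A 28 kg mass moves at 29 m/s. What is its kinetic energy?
KE = ½mv² = ½(28)(29)² = 11774.0 J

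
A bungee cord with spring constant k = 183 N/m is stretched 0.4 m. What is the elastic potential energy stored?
PE = ½kx² = ½(183)(0.4)² = 14.64 J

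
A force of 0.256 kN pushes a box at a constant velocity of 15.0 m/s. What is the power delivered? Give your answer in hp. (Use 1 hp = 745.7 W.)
Convert to SI: F = 256.0 N, v = 15.0 m/s
P = Fv = (256.0)(15.0) = 3840.0 W = 5.15 hp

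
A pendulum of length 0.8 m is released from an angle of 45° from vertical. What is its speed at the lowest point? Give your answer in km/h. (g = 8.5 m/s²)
h = L(1 − cosθ) = 0.8(1 − cos45°) = 0.234315 m
v = √(2gh) = √(2·8.5·0.234315) = 1.99583 m/s = 7.185 km/h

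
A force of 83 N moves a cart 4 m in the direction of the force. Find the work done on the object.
W = F·d = (83)(4) = 332.0 J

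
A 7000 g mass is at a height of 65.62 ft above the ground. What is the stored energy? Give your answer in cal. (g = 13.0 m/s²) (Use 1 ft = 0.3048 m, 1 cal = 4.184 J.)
Convert to SI: m = 7.0 kg, h = 20.001 m
PE = mgh = (7.0)(13.0)(20.001) = 1820.09 J = 435.0 cal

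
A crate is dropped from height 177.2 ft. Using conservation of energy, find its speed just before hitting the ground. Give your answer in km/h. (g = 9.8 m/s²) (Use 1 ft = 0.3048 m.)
Convert to SI: h = 54.0106 m
mgh = ½mv² ⇒ v = √(2gh) = √(2·9.8·54.0106) = 32.5362 m/s = 117.1 km/h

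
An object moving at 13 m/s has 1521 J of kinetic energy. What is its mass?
m = 2·KE/v² = 2·1521/(13)² = 18.0 kg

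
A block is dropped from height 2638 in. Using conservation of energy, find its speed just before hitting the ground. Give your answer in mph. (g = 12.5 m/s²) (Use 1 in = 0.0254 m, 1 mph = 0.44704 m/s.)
Convert to SI: h = 67.0052 m
mgh = ½mv² ⇒ v = √(2gh) = √(2·12.5·67.0052) = 40.9284 m/s = 91.55 mph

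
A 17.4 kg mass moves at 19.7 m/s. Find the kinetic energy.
KE = ½mv² = ½(17.4)(19.7)² = 3376 J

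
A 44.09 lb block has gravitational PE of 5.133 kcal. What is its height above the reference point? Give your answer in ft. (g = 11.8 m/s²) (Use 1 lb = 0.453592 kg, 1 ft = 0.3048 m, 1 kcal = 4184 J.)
Convert to SI: m = 19.9989 kg, PE = 21476.5 J
h = PE/(mg) = 21476.5/(19.9989·11.8) = 91.0071 m = 298.6 ft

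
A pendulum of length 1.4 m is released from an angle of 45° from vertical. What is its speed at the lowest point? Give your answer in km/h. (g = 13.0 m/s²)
h = L(1 − cosθ) = 1.4(1 − cos45°) = 0.410051 m
v = √(2gh) = √(2·13.0·0.410051) = 3.26517 m/s = 11.75 km/h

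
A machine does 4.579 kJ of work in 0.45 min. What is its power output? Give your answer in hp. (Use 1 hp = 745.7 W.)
Convert to SI: W = 4579.0 J, t = 27.0 s
P = W/t = 4579.0/27.0 = 169.593 W = 0.2274 hp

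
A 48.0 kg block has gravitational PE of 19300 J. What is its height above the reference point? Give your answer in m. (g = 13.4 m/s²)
h = PE/(mg) = 19300.0/(48.0·13.4) = 30.01 m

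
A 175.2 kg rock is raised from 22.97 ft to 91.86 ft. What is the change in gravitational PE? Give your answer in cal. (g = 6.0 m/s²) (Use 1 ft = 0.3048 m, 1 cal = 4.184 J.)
Convert to SI: m = 175.2 kg, Δh = 20.9977 m
ΔPE = mgΔh = (175.2)(6.0)(20.9977) = 22072.8 J = 5276 cal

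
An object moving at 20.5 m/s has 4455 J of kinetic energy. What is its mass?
m = 2·KE/v² = 2·4455/(20.5)² = 21.2 kg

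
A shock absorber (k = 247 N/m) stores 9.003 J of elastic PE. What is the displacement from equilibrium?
x = √(2·PE/k) = √(2·9.003/247) = 0.27 m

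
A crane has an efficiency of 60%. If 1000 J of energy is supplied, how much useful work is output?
W_out = η·W_in = 0.6·1000 = 600.0 J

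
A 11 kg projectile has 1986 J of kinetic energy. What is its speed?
v = √(2·KE/m) = √(2·1986/11) = 19.0 m/s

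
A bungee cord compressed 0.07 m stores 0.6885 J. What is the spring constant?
k = 2·PE/x² = 2·0.6885/(0.07)² = 281.0 N/m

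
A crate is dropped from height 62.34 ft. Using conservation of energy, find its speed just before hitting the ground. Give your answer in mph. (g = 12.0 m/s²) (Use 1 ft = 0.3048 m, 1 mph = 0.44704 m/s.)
Convert to SI: h = 19.0012 m
mgh = ½mv² ⇒ v = √(2gh) = √(2·12.0·19.0012) = 21.3548 m/s = 47.77 mph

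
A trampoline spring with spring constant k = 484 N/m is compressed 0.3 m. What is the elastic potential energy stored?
PE = ½kx² = ½(484)(0.3)² = 21.78 J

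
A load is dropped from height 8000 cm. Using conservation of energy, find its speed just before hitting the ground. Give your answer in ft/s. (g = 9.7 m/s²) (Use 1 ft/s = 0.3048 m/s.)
Convert to SI: h = 80.0 m
mgh = ½mv² ⇒ v = √(2gh) = √(2·9.7·80.0) = 39.3954 m/s = 129.3 ft/s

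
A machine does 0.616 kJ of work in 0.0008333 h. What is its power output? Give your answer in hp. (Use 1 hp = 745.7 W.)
Convert to SI: W = 616.0 J, t = 2.99988 s
P = W/t = 616.0/2.99988 = 205.342 W = 0.2754 hp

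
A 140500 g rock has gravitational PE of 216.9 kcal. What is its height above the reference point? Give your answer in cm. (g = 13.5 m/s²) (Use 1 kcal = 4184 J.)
Convert to SI: m = 140.5 kg, PE = 907510 J
h = PE/(mg) = 907510/(140.5·13.5) = 478.455 m = 47850 cm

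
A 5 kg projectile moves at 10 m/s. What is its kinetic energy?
KE = ½mv² = ½(5)(10)² = 250.0 J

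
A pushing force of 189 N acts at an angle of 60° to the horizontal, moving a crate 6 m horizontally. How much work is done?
W = F·d·cosθ = (189)(6)cos(60°) = 567.0 J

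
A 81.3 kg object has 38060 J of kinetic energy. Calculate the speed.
v = √(2·KE/m) = √(2·38060/81.3) = 30.6 m/s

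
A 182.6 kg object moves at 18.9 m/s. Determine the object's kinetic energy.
KE = ½mv² = ½(182.6)(18.9)² = 32610 J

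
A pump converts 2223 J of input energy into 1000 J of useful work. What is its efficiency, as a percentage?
η = W_out/W_in = 1000/2223 = 44.98%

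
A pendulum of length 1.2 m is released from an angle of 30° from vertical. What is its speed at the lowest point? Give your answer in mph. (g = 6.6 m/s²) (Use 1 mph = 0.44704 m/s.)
h = L(1 − cosθ) = 1.2(1 − cos30°) = 0.16077 m
v = √(2gh) = √(2·6.6·0.16077) = 1.45676 m/s = 3.259 mph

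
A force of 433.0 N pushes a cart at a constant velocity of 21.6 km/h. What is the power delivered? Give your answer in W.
Convert to SI: F = 433.0 N, v = 6.0 m/s
P = Fv = (433.0)(6.0) = 2598 W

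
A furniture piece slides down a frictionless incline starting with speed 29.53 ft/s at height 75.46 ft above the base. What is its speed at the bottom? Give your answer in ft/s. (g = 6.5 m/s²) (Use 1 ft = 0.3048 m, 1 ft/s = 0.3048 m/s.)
Convert to SI: v₀ = 9.00074 m/s, h = 23.0002 m
½mv₀² + mgh = ½mv² ⇒ v = √(v₀² + 2gh) = √(9.00074² + 2·6.5·23.0002) = 19.494 m/s = 63.96 ft/s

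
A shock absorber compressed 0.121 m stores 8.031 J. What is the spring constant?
k = 2·PE/x² = 2·8.031/(0.121)² = 1097 N/m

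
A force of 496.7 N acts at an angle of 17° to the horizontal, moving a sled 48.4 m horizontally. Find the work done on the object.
W = F·d·cosθ = (496.7)(48.4)cos(17°) = 22990 J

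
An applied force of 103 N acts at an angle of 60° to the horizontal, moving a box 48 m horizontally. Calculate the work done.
W = F·d·cosθ = (103)(48)cos(60°) = 2472 J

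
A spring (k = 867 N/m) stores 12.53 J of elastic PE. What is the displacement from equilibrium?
x = √(2·PE/k) = √(2·12.53/867) = 0.17 m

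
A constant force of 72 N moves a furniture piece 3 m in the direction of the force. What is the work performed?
W = F·d = (72)(3) = 216.0 J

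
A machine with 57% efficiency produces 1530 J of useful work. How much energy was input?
W_in = W_out/η = 1530/0.57 = 2684 J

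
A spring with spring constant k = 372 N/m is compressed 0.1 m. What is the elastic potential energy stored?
PE = ½kx² = ½(372)(0.1)² = 1.86 J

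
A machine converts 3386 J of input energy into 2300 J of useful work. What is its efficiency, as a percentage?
η = W_out/W_in = 2300/3386 = 67.93%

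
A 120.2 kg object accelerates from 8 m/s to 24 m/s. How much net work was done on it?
W = ΔKE = ½m(v₂² − v₁²) = ½(120.2)(24² − 8²) = 30771.2 J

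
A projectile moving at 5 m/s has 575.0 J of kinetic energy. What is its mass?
m = 2·KE/v² = 2·575.0/(5)² = 46.0 kg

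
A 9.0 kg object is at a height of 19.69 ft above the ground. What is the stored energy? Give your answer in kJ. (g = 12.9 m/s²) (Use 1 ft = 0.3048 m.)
Convert to SI: m = 9.0 kg, h = 6.00151 m
PE = mgh = (9.0)(12.9)(6.00151) = 696.776 J = 0.6968 kJ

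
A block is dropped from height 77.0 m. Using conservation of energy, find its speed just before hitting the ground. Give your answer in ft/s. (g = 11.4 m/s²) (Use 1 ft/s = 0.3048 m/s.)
mgh = ½mv² ⇒ v = √(2gh) = √(2·11.4·77.0) = 41.8999 m/s = 137.5 ft/s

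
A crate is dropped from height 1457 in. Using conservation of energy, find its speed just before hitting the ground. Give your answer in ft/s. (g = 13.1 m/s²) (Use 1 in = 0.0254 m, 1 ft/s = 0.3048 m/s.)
Convert to SI: h = 37.0078 m
mgh = ½mv² ⇒ v = √(2gh) = √(2·13.1·37.0078) = 31.1385 m/s = 102.2 ft/s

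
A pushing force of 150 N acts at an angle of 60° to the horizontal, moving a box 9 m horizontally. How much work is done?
W = F·d·cosθ = (150)(9)cos(60°) = 675.0 J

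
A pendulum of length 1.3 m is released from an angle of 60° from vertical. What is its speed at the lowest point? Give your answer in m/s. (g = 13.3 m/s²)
h = L(1 − cosθ) = 1.3(1 − cos60°) = 0.65 m
v = √(2gh) = √(2·13.3·0.65) = 4.158 m/s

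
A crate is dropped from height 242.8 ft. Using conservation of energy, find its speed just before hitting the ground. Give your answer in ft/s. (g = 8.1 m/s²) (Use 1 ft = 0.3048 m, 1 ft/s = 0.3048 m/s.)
Convert to SI: h = 74.0054 m
mgh = ½mv² ⇒ v = √(2gh) = √(2·8.1·74.0054) = 34.625 m/s = 113.6 ft/s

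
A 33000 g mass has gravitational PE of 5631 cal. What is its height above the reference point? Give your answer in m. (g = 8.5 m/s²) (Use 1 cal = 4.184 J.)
Convert to SI: m = 33.0 kg, PE = 23560.1 J
h = PE/(mg) = 23560.1/(33.0·8.5) = 83.99 m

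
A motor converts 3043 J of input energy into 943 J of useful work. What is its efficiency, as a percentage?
η = W_out/W_in = 943/3043 = 30.99%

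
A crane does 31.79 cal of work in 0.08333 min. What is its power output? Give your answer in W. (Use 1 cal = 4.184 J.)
Convert to SI: W = 133.009 J, t = 4.9998 s
P = W/t = 133.009/4.9998 = 26.6 W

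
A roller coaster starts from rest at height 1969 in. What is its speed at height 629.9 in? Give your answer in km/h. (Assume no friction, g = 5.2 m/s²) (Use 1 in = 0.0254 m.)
Convert to SI: h₁−h₂ = 34.0131 m
mgh₁ = mgh₂ + ½mv² ⇒ v = √(2g(h₁−h₂)) = √(2·5.2·34.0131) = 18.8079 m/s = 67.71 km/h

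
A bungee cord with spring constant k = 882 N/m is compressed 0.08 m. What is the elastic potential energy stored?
PE = ½kx² = ½(882)(0.08)² = 2.822 J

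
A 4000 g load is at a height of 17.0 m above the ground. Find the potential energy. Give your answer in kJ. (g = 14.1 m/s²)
Convert to SI: m = 4.0 kg, h = 17.0 m
PE = mgh = (4.0)(14.1)(17.0) = 958.8 J = 0.9588 kJ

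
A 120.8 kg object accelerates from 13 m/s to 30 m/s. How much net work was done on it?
W = ΔKE = ½m(v₂² − v₁²) = ½(120.8)(30² − 13²) = 44152.4 J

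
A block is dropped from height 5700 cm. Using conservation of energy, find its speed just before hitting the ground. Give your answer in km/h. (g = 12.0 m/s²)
Convert to SI: h = 57.0 m
mgh = ½mv² ⇒ v = √(2gh) = √(2·12.0·57.0) = 36.9865 m/s = 133.2 km/h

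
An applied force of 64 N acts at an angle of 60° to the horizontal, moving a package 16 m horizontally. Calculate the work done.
W = F·d·cosθ = (64)(16)cos(60°) = 512.0 J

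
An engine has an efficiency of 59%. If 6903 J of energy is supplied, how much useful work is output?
W_out = η·W_in = 0.59·6903 = 4072.77 J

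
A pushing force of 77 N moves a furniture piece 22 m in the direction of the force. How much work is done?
W = F·d = (77)(22) = 1694 J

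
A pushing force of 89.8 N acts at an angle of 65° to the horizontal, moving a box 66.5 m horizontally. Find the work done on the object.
W = F·d·cosθ = (89.8)(66.5)cos(65°) = 2524 J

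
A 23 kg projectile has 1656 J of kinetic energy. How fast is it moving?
v = √(2·KE/m) = √(2·1656/23) = 12.0 m/s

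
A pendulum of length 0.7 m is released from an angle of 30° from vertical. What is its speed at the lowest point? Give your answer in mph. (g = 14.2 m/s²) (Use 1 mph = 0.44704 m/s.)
h = L(1 − cosθ) = 0.7(1 − cos30°) = 0.0937822 m
v = √(2gh) = √(2·14.2·0.0937822) = 1.632 m/s = 3.651 mph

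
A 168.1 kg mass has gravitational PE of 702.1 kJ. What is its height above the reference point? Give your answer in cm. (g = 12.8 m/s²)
Convert to SI: m = 168.1 kg, PE = 702100 J
h = PE/(mg) = 702100/(168.1·12.8) = 326.303 m = 32630 cm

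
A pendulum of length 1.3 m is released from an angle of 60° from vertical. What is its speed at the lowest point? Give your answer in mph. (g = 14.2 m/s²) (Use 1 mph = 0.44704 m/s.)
h = L(1 − cosθ) = 1.3(1 − cos60°) = 0.65 m
v = √(2gh) = √(2·14.2·0.65) = 4.29651 m/s = 9.611 mph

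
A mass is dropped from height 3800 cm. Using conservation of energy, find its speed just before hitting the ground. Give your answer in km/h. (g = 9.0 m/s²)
Convert to SI: h = 38.0 m
mgh = ½mv² ⇒ v = √(2gh) = √(2·9.0·38.0) = 26.1534 m/s = 94.15 km/h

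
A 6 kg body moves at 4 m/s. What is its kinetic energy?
KE = ½mv² = ½(6)(4)² = 48.0 J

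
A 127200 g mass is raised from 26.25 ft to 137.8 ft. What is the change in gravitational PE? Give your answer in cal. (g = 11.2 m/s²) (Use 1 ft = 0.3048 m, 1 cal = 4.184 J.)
Convert to SI: m = 127.2 kg, Δh = 34.0004 m
ΔPE = mgΔh = (127.2)(11.2)(34.0004) = 48438.4 J = 11580 cal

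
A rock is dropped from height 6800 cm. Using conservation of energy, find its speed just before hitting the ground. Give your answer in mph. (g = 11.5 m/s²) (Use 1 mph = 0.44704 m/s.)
Convert to SI: h = 68.0 m
mgh = ½mv² ⇒ v = √(2gh) = √(2·11.5·68.0) = 39.5474 m/s = 88.47 mph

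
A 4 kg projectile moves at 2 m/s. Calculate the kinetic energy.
KE = ½mv² = ½(4)(2)² = 8.0 J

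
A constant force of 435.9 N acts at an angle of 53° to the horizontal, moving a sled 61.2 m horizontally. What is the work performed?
W = F·d·cosθ = (435.9)(61.2)cos(53°) = 16050 J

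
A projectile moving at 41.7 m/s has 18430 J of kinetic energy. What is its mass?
m = 2·KE/v² = 2·18430/(41.7)² = 21.2 kg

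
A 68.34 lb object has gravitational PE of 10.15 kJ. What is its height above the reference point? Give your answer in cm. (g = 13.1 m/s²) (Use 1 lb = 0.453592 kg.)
Convert to SI: m = 30.9985 kg, PE = 10150.0 J
h = PE/(mg) = 10150.0/(30.9985·13.1) = 24.9951 m = 2500 cm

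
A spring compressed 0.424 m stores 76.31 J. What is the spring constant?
k = 2·PE/x² = 2·76.31/(0.424)² = 848.9 N/m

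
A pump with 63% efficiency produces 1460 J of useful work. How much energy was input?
W_in = W_out/η = 1460/0.63 = 2317 J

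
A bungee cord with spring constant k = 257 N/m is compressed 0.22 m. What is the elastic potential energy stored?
PE = ½kx² = ½(257)(0.22)² = 6.219 J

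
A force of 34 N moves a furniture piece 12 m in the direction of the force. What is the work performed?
W = F·d = (34)(12) = 408.0 J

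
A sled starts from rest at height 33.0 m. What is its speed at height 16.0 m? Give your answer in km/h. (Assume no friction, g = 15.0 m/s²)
mgh₁ = mgh₂ + ½mv² ⇒ v = √(2g(h₁−h₂)) = √(2·15.0·17.0) = 22.5832 m/s = 81.3 km/h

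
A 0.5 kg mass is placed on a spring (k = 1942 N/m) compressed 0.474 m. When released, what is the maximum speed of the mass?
½kx² = ½mv² ⇒ v = x√(k/m) = (0.474)√(1942/0.5) = 29.54 m/s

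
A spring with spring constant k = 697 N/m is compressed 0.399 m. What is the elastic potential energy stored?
PE = ½kx² = ½(697)(0.399)² = 55.48 J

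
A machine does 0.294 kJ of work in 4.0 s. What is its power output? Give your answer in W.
Convert to SI: W = 294.0 J, t = 4.0 s
P = W/t = 294.0/4.0 = 73.5 W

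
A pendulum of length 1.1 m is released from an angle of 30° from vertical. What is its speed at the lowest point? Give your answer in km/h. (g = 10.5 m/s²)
h = L(1 − cosθ) = 1.1(1 − cos30°) = 0.147372 m
v = √(2gh) = √(2·10.5·0.147372) = 1.75921 m/s = 6.333 km/h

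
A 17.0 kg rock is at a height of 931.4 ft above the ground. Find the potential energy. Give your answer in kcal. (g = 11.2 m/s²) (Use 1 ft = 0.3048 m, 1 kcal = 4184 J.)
Convert to SI: m = 17.0 kg, h = 283.891 m
PE = mgh = (17.0)(11.2)(283.891) = 54052.8 J = 12.92 kcal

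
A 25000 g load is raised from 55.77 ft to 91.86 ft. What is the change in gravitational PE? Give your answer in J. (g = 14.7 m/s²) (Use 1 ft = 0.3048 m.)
Convert to SI: m = 25.0 kg, Δh = 11.0002 m
ΔPE = mgΔh = (25.0)(14.7)(11.0002) = 4043 J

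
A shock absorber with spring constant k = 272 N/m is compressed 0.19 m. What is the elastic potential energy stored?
PE = ½kx² = ½(272)(0.19)² = 4.91 J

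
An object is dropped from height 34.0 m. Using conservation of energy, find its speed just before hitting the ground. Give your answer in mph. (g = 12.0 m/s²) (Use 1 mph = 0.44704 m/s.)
mgh = ½mv² ⇒ v = √(2gh) = √(2·12.0·34.0) = 28.5657 m/s = 63.9 mph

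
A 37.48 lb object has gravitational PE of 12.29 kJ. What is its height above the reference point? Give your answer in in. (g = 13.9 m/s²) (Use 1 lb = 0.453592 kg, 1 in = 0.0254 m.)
Convert to SI: m = 17.0006 kg, PE = 12290.0 J
h = PE/(mg) = 12290.0/(17.0006·13.9) = 52.0082 m = 2048 in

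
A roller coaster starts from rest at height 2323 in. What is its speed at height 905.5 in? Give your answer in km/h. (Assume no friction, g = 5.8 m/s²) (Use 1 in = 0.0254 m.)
Convert to SI: h₁−h₂ = 36.0045 m
mgh₁ = mgh₂ + ½mv² ⇒ v = √(2g(h₁−h₂)) = √(2·5.8·36.0045) = 20.4365 m/s = 73.57 km/h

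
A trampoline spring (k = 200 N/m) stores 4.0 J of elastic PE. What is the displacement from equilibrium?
x = √(2·PE/k) = √(2·4.0/200) = 0.2 m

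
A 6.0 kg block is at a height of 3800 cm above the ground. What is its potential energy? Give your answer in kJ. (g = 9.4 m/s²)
Convert to SI: m = 6.0 kg, h = 38.0 m
PE = mgh = (6.0)(9.4)(38.0) = 2143.2 J = 2.143 kJ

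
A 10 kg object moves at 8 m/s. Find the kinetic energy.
KE = ½mv² = ½(10)(8)² = 320.0 J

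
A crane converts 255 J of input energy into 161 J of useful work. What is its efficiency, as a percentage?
η = W_out/W_in = 161/255 = 63.14%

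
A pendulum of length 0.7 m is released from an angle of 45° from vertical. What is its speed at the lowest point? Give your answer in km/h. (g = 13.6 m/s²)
h = L(1 − cosθ) = 0.7(1 − cos45°) = 0.205025 m
v = √(2gh) = √(2·13.6·0.205025) = 2.3615 m/s = 8.501 km/h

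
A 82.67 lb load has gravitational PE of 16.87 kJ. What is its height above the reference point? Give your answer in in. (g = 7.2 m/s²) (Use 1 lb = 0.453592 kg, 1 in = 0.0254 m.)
Convert to SI: m = 37.4985 kg, PE = 16870.0 J
h = PE/(mg) = 16870.0/(37.4985·7.2) = 62.4841 m = 2460 in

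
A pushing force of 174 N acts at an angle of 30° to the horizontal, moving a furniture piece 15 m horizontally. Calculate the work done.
W = F·d·cosθ = (174)(15)cos(30°) = 2260 J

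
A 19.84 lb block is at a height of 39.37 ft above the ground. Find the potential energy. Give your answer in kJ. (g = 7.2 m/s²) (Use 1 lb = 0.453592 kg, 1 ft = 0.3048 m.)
Convert to SI: m = 8.99927 kg, h = 12.0 m
PE = mgh = (8.99927)(7.2)(12.0) = 777.535 J = 0.7775 kJ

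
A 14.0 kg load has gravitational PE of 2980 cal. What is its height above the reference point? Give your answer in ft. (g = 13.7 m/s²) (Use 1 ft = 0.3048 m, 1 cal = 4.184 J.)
Convert to SI: m = 14.0 kg, PE = 12468.3 J
h = PE/(mg) = 12468.3/(14.0·13.7) = 65.0069 m = 213.3 ft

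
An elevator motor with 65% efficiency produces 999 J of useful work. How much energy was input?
W_in = W_out/η = 999/0.65 = 1537 J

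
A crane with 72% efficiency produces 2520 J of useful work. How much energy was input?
W_in = W_out/η = 2520/0.72 = 3500 J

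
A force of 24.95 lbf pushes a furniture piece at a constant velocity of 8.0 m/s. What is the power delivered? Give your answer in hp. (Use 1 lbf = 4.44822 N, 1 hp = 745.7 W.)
Convert to SI: F = 110.983 N, v = 8.0 m/s
P = Fv = (110.983)(8.0) = 887.865 W = 1.191 hp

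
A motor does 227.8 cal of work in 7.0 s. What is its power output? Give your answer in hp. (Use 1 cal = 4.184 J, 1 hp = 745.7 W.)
Convert to SI: W = 953.115 J, t = 7.0 s
P = W/t = 953.115/7.0 = 136.159 W = 0.1826 hp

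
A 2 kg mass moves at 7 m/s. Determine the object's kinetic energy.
KE = ½mv² = ½(2)(7)² = 49.0 J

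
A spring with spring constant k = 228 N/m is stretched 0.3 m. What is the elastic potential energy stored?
PE = ½kx² = ½(228)(0.3)² = 10.26 J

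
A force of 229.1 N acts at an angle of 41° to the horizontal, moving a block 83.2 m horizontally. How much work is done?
W = F·d·cosθ = (229.1)(83.2)cos(41°) = 14390 J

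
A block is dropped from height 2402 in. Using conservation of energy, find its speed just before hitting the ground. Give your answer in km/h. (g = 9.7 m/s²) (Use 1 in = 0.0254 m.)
Convert to SI: h = 61.0108 m
mgh = ½mv² ⇒ v = √(2gh) = √(2·9.7·61.0108) = 34.4036 m/s = 123.9 km/h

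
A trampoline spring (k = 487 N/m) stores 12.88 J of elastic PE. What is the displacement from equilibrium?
x = √(2·PE/k) = √(2·12.88/487) = 0.23 m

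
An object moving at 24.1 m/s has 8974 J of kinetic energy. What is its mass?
m = 2·KE/v² = 2·8974/(24.1)² = 30.9 kg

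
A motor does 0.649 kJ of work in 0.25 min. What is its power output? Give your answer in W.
Convert to SI: W = 649.0 J, t = 15.0 s
P = W/t = 649.0/15.0 = 43.27 W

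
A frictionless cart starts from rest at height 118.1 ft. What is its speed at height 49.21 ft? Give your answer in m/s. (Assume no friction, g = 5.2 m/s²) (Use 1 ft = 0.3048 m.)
Convert to SI: h₁−h₂ = 20.9977 m
mgh₁ = mgh₂ + ½mv² ⇒ v = √(2g(h₁−h₂)) = √(2·5.2·20.9977) = 14.78 m/s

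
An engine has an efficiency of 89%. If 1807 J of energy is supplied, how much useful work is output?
W_out = η·W_in = 0.89·1807 = 1608.23 J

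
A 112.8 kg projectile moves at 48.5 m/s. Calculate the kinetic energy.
KE = ½mv² = ½(112.8)(48.5)² = 132700 J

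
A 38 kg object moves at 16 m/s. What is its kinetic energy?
KE = ½mv² = ½(38)(16)² = 4864.0 J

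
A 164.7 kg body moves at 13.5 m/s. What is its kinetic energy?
KE = ½mv² = ½(164.7)(13.5)² = 15010 J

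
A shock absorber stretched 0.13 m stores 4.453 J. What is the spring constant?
k = 2·PE/x² = 2·4.453/(0.13)² = 527.0 N/m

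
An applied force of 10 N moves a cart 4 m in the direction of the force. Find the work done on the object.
W = F·d = (10)(4) = 40.0 J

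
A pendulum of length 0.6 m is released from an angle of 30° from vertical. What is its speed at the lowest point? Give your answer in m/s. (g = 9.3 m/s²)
h = L(1 − cosθ) = 0.6(1 − cos30°) = 0.0803848 m
v = √(2gh) = √(2·9.3·0.0803848) = 1.223 m/s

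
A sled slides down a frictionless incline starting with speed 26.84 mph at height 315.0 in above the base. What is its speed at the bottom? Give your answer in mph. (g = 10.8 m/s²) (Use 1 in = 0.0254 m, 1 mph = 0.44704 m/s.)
Convert to SI: v₀ = 11.9986 m/s, h = 8.001 m
½mv₀² + mgh = ½mv² ⇒ v = √(v₀² + 2gh) = √(11.9986² + 2·10.8·8.001) = 17.7985 m/s = 39.81 mph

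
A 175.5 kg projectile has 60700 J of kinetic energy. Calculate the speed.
v = √(2·KE/m) = √(2·60700/175.5) = 26.3 m/s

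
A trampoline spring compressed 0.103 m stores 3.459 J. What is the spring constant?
k = 2·PE/x² = 2·3.459/(0.103)² = 652.1 N/m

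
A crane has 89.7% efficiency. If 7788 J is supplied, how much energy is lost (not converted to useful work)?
W_lost = W_in(1 − η) = 7788·(1 − 0.897) = 802.2 J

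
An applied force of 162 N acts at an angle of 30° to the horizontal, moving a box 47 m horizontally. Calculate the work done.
W = F·d·cosθ = (162)(47)cos(30°) = 6594 J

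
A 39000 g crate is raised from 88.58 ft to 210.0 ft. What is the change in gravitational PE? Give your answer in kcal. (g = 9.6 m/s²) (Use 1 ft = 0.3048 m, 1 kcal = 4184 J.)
Convert to SI: m = 39.0 kg, Δh = 37.0088 m
ΔPE = mgΔh = (39.0)(9.6)(37.0088) = 13856.1 J = 3.312 kcal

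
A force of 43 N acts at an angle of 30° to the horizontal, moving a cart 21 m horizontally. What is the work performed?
W = F·d·cosθ = (43)(21)cos(30°) = 782.0 J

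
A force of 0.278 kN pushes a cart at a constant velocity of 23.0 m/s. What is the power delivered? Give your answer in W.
Convert to SI: F = 278.0 N, v = 23.0 m/s
P = Fv = (278.0)(23.0) = 6394 W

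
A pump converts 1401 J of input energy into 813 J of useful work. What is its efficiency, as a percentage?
η = W_out/W_in = 813/1401 = 58.03%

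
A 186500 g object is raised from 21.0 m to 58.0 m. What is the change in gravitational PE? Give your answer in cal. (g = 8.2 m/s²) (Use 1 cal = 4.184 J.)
Convert to SI: m = 186.5 kg, Δh = 37.0 m
ΔPE = mgΔh = (186.5)(8.2)(37.0) = 56584.1 J = 13520 cal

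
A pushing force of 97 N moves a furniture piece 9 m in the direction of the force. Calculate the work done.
W = F·d = (97)(9) = 873.0 J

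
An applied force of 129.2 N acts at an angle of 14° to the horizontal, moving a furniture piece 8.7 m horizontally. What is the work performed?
W = F·d·cosθ = (129.2)(8.7)cos(14°) = 1091 J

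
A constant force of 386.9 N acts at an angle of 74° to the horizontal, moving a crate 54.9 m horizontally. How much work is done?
W = F·d·cosθ = (386.9)(54.9)cos(74°) = 5855 J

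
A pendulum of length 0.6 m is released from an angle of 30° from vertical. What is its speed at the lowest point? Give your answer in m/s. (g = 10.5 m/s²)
h = L(1 − cosθ) = 0.6(1 − cos30°) = 0.0803848 m
v = √(2gh) = √(2·10.5·0.0803848) = 1.299 m/s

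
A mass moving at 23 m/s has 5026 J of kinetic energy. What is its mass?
m = 2·KE/v² = 2·5026/(23)² = 19.0 kg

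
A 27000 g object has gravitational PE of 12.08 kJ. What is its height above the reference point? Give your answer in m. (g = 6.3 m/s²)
Convert to SI: m = 27.0 kg, PE = 12080.0 J
h = PE/(mg) = 12080.0/(27.0·6.3) = 71.02 m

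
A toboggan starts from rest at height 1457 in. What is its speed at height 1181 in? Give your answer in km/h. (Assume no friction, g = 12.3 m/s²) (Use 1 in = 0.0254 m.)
Convert to SI: h₁−h₂ = 7.0104 m
mgh₁ = mgh₂ + ½mv² ⇒ v = √(2g(h₁−h₂)) = √(2·12.3·7.0104) = 13.1322 m/s = 47.28 km/h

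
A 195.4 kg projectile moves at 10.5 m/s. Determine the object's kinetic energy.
KE = ½mv² = ½(195.4)(10.5)² = 10770 J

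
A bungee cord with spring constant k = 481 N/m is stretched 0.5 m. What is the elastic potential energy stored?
PE = ½kx² = ½(481)(0.5)² = 60.13 J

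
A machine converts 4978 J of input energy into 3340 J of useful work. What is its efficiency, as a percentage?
η = W_out/W_in = 3340/4978 = 67.1%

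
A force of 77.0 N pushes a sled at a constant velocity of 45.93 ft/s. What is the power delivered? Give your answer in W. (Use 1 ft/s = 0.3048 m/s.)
Convert to SI: F = 77.0 N, v = 13.9995 m/s
P = Fv = (77.0)(13.9995) = 1078 W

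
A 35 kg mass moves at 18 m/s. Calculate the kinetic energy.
KE = ½mv² = ½(35)(18)² = 5670.0 J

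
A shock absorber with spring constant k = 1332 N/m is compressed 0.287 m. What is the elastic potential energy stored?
PE = ½kx² = ½(1332)(0.287)² = 54.86 J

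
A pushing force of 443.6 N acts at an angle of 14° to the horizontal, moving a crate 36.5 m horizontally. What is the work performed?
W = F·d·cosθ = (443.6)(36.5)cos(14°) = 15710 J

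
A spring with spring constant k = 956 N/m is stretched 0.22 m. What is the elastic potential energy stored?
PE = ½kx² = ½(956)(0.22)² = 23.14 J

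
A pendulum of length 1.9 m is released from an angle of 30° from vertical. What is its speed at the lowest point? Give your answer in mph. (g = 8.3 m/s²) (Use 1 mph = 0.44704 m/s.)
h = L(1 − cosθ) = 1.9(1 − cos30°) = 0.254552 m
v = √(2gh) = √(2·8.3·0.254552) = 2.05562 m/s = 4.598 mph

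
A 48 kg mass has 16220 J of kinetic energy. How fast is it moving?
v = √(2·KE/m) = √(2·16220/48) = 26.0 m/s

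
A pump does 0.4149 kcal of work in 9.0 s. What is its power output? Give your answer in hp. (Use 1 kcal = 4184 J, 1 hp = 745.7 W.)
Convert to SI: W = 1735.94 J, t = 9.0 s
P = W/t = 1735.94/9.0 = 192.882 W = 0.2587 hp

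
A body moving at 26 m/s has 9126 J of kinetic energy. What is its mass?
m = 2·KE/v² = 2·9126/(26)² = 27.0 kg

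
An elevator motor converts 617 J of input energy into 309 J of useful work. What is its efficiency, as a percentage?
η = W_out/W_in = 309/617 = 50.08%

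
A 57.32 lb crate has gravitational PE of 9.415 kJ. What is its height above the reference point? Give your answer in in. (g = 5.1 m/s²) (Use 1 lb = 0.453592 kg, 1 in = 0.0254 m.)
Convert to SI: m = 25.9999 kg, PE = 9415.0 J
h = PE/(mg) = 9415.0/(25.9999·5.1) = 71.0033 m = 2795 in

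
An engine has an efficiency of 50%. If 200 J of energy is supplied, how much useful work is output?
W_out = η·W_in = 0.5·200 = 100.0 J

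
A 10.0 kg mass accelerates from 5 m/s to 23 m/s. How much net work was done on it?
W = ΔKE = ½m(v₂² − v₁²) = ½(10.0)(23² − 5²) = 2520.0 J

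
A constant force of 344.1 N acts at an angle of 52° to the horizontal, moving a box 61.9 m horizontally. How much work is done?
W = F·d·cosθ = (344.1)(61.9)cos(52°) = 13110 J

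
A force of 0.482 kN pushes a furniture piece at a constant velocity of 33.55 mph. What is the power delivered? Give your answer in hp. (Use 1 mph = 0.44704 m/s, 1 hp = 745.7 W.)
Convert to SI: F = 482.0 N, v = 14.9982 m/s
P = Fv = (482.0)(14.9982) = 7229.13 W = 9.694 hp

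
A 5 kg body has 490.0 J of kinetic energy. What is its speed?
v = √(2·KE/m) = √(2·490.0/5) = 14.0 m/s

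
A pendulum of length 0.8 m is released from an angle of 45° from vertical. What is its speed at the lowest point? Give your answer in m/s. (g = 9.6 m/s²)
h = L(1 − cosθ) = 0.8(1 − cos45°) = 0.234315 m
v = √(2gh) = √(2·9.6·0.234315) = 2.121 m/s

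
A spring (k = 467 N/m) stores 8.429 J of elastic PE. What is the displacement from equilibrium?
x = √(2·PE/k) = √(2·8.429/467) = 0.19 m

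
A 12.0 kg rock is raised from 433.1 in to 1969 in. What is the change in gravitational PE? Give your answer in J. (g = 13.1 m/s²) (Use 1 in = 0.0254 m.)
Convert to SI: m = 12.0 kg, Δh = 39.0119 m
ΔPE = mgΔh = (12.0)(13.1)(39.0119) = 6133 J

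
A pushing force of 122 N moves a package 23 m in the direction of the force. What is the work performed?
W = F·d = (122)(23) = 2806 J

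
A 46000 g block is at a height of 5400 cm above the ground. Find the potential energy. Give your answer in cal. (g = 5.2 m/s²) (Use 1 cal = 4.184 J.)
Convert to SI: m = 46.0 kg, h = 54.0 m
PE = mgh = (46.0)(5.2)(54.0) = 12916.8 J = 3087 cal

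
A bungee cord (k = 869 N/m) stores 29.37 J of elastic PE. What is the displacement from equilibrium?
x = √(2·PE/k) = √(2·29.37/869) = 0.26 m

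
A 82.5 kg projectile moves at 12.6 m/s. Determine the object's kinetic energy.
KE = ½mv² = ½(82.5)(12.6)² = 6549 J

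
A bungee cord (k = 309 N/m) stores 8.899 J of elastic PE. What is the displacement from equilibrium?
x = √(2·PE/k) = √(2·8.899/309) = 0.24 m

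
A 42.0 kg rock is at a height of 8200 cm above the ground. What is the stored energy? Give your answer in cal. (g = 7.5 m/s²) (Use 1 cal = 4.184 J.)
Convert to SI: m = 42.0 kg, h = 82.0 m
PE = mgh = (42.0)(7.5)(82.0) = 25830.0 J = 6174 cal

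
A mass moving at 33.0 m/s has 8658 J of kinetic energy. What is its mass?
m = 2·KE/v² = 2·8658/(33.0)² = 15.9 kg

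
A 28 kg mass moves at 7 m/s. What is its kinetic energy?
KE = ½mv² = ½(28)(7)² = 686.0 J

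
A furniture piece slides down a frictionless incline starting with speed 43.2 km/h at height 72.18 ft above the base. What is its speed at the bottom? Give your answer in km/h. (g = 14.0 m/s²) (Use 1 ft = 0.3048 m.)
Convert to SI: v₀ = 12.0 m/s, h = 22.0005 m
½mv₀² + mgh = ½mv² ⇒ v = √(v₀² + 2gh) = √(12.0² + 2·14.0·22.0005) = 27.5683 m/s = 99.25 km/h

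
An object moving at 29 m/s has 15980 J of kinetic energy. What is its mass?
m = 2·KE/v² = 2·15980/(29)² = 38.0 kg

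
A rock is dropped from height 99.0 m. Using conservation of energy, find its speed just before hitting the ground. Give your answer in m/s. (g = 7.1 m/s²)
mgh = ½mv² ⇒ v = √(2gh) = √(2·7.1·99.0) = 37.49 m/s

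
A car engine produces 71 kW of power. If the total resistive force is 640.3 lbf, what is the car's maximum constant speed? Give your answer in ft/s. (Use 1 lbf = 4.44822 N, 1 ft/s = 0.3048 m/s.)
Convert to SI: F = 2848.2 N
P = Fv ⇒ v = P/F = 71000 W/2848.2 N = 24.928066 m/s = 81.78 ft/s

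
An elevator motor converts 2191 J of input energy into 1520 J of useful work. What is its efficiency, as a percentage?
η = W_out/W_in = 1520/2191 = 69.37%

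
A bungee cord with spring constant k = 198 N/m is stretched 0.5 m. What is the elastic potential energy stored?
PE = ½kx² = ½(198)(0.5)² = 24.75 J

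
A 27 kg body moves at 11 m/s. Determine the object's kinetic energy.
KE = ½mv² = ½(27)(11)² = 1633.5 J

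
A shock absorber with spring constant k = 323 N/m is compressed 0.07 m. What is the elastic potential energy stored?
PE = ½kx² = ½(323)(0.07)² = 0.7914 J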